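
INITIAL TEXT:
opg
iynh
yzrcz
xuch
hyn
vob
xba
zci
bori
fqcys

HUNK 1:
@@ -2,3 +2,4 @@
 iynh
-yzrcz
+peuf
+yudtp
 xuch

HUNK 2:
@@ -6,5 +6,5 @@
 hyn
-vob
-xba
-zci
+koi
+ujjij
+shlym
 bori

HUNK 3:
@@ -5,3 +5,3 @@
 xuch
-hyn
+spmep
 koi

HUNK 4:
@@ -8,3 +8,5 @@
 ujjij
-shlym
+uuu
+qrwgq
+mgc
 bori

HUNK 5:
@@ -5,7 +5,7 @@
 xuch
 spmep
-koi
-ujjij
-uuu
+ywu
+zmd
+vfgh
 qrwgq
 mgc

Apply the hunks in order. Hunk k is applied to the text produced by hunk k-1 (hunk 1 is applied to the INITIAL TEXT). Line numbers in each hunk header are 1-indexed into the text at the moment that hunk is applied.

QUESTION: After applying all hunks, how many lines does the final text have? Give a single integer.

Hunk 1: at line 2 remove [yzrcz] add [peuf,yudtp] -> 11 lines: opg iynh peuf yudtp xuch hyn vob xba zci bori fqcys
Hunk 2: at line 6 remove [vob,xba,zci] add [koi,ujjij,shlym] -> 11 lines: opg iynh peuf yudtp xuch hyn koi ujjij shlym bori fqcys
Hunk 3: at line 5 remove [hyn] add [spmep] -> 11 lines: opg iynh peuf yudtp xuch spmep koi ujjij shlym bori fqcys
Hunk 4: at line 8 remove [shlym] add [uuu,qrwgq,mgc] -> 13 lines: opg iynh peuf yudtp xuch spmep koi ujjij uuu qrwgq mgc bori fqcys
Hunk 5: at line 5 remove [koi,ujjij,uuu] add [ywu,zmd,vfgh] -> 13 lines: opg iynh peuf yudtp xuch spmep ywu zmd vfgh qrwgq mgc bori fqcys
Final line count: 13

Answer: 13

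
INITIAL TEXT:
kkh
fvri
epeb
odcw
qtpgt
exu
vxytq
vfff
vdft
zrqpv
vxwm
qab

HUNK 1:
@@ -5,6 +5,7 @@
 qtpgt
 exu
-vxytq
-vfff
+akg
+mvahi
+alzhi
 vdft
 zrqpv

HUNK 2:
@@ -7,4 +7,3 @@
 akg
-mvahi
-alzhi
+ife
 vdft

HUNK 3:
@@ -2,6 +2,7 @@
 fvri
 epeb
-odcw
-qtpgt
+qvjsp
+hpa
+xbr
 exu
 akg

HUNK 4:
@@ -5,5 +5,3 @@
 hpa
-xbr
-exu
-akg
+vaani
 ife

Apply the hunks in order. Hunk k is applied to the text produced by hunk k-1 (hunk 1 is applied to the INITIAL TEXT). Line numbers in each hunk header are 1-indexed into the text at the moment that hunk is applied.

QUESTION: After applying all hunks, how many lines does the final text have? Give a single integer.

Answer: 11

Derivation:
Hunk 1: at line 5 remove [vxytq,vfff] add [akg,mvahi,alzhi] -> 13 lines: kkh fvri epeb odcw qtpgt exu akg mvahi alzhi vdft zrqpv vxwm qab
Hunk 2: at line 7 remove [mvahi,alzhi] add [ife] -> 12 lines: kkh fvri epeb odcw qtpgt exu akg ife vdft zrqpv vxwm qab
Hunk 3: at line 2 remove [odcw,qtpgt] add [qvjsp,hpa,xbr] -> 13 lines: kkh fvri epeb qvjsp hpa xbr exu akg ife vdft zrqpv vxwm qab
Hunk 4: at line 5 remove [xbr,exu,akg] add [vaani] -> 11 lines: kkh fvri epeb qvjsp hpa vaani ife vdft zrqpv vxwm qab
Final line count: 11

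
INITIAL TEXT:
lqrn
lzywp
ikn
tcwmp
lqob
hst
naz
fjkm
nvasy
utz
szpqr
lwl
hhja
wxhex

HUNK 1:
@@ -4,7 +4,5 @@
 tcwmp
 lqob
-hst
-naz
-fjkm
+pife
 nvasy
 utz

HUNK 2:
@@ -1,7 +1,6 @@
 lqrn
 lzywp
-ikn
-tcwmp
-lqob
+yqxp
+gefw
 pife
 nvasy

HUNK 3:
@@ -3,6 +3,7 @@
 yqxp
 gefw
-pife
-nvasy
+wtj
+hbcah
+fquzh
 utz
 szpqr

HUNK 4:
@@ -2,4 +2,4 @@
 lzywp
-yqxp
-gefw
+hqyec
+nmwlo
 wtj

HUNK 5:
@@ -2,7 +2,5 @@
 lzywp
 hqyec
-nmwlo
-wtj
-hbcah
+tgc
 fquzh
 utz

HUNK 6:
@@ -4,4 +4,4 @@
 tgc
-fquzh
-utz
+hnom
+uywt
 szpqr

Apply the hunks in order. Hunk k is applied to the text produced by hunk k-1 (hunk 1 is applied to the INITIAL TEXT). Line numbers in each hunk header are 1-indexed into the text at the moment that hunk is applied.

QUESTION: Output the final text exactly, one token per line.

Answer: lqrn
lzywp
hqyec
tgc
hnom
uywt
szpqr
lwl
hhja
wxhex

Derivation:
Hunk 1: at line 4 remove [hst,naz,fjkm] add [pife] -> 12 lines: lqrn lzywp ikn tcwmp lqob pife nvasy utz szpqr lwl hhja wxhex
Hunk 2: at line 1 remove [ikn,tcwmp,lqob] add [yqxp,gefw] -> 11 lines: lqrn lzywp yqxp gefw pife nvasy utz szpqr lwl hhja wxhex
Hunk 3: at line 3 remove [pife,nvasy] add [wtj,hbcah,fquzh] -> 12 lines: lqrn lzywp yqxp gefw wtj hbcah fquzh utz szpqr lwl hhja wxhex
Hunk 4: at line 2 remove [yqxp,gefw] add [hqyec,nmwlo] -> 12 lines: lqrn lzywp hqyec nmwlo wtj hbcah fquzh utz szpqr lwl hhja wxhex
Hunk 5: at line 2 remove [nmwlo,wtj,hbcah] add [tgc] -> 10 lines: lqrn lzywp hqyec tgc fquzh utz szpqr lwl hhja wxhex
Hunk 6: at line 4 remove [fquzh,utz] add [hnom,uywt] -> 10 lines: lqrn lzywp hqyec tgc hnom uywt szpqr lwl hhja wxhex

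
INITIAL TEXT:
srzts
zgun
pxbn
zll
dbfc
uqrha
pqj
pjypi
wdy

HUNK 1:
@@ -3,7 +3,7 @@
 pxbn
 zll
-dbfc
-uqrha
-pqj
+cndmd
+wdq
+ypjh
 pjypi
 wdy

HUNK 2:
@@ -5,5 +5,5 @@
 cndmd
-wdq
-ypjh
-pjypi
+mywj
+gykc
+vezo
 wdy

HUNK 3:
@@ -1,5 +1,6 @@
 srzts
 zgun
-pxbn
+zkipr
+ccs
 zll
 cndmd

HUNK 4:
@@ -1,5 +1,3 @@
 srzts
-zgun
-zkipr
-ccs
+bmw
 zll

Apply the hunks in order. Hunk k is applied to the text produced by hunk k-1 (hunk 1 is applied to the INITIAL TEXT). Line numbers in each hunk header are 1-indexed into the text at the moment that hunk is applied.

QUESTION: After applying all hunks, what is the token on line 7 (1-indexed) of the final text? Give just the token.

Hunk 1: at line 3 remove [dbfc,uqrha,pqj] add [cndmd,wdq,ypjh] -> 9 lines: srzts zgun pxbn zll cndmd wdq ypjh pjypi wdy
Hunk 2: at line 5 remove [wdq,ypjh,pjypi] add [mywj,gykc,vezo] -> 9 lines: srzts zgun pxbn zll cndmd mywj gykc vezo wdy
Hunk 3: at line 1 remove [pxbn] add [zkipr,ccs] -> 10 lines: srzts zgun zkipr ccs zll cndmd mywj gykc vezo wdy
Hunk 4: at line 1 remove [zgun,zkipr,ccs] add [bmw] -> 8 lines: srzts bmw zll cndmd mywj gykc vezo wdy
Final line 7: vezo

Answer: vezo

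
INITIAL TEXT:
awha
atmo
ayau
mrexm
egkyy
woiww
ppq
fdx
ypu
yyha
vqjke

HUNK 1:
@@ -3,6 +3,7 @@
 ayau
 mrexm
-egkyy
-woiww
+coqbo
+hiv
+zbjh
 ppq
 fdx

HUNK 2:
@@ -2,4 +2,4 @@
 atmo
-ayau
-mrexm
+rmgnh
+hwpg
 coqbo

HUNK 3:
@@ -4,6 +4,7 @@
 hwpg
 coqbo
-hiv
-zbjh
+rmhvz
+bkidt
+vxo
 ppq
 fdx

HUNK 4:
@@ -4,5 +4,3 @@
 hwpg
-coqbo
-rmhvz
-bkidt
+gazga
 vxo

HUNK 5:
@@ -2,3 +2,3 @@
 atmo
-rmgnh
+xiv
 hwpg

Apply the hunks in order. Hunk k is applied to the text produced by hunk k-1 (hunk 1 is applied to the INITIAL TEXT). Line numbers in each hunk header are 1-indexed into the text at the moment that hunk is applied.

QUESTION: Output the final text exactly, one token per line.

Hunk 1: at line 3 remove [egkyy,woiww] add [coqbo,hiv,zbjh] -> 12 lines: awha atmo ayau mrexm coqbo hiv zbjh ppq fdx ypu yyha vqjke
Hunk 2: at line 2 remove [ayau,mrexm] add [rmgnh,hwpg] -> 12 lines: awha atmo rmgnh hwpg coqbo hiv zbjh ppq fdx ypu yyha vqjke
Hunk 3: at line 4 remove [hiv,zbjh] add [rmhvz,bkidt,vxo] -> 13 lines: awha atmo rmgnh hwpg coqbo rmhvz bkidt vxo ppq fdx ypu yyha vqjke
Hunk 4: at line 4 remove [coqbo,rmhvz,bkidt] add [gazga] -> 11 lines: awha atmo rmgnh hwpg gazga vxo ppq fdx ypu yyha vqjke
Hunk 5: at line 2 remove [rmgnh] add [xiv] -> 11 lines: awha atmo xiv hwpg gazga vxo ppq fdx ypu yyha vqjke

Answer: awha
atmo
xiv
hwpg
gazga
vxo
ppq
fdx
ypu
yyha
vqjke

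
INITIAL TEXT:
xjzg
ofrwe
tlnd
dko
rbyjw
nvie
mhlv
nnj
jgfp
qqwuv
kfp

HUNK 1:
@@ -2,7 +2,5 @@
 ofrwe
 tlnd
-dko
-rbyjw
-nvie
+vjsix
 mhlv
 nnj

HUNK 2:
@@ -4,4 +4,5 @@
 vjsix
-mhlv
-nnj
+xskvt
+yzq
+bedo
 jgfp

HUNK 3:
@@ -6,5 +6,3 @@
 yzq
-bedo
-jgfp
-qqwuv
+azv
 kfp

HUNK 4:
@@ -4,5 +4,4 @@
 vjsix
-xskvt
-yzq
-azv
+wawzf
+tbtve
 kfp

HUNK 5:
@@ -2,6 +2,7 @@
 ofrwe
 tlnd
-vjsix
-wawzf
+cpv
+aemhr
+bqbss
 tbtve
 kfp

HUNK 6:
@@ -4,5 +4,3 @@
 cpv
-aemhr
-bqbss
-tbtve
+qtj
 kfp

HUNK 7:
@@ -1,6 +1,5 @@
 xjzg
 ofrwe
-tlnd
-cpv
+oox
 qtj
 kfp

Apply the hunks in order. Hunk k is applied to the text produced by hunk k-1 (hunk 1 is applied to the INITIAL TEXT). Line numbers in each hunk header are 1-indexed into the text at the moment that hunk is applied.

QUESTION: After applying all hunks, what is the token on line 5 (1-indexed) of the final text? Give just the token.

Hunk 1: at line 2 remove [dko,rbyjw,nvie] add [vjsix] -> 9 lines: xjzg ofrwe tlnd vjsix mhlv nnj jgfp qqwuv kfp
Hunk 2: at line 4 remove [mhlv,nnj] add [xskvt,yzq,bedo] -> 10 lines: xjzg ofrwe tlnd vjsix xskvt yzq bedo jgfp qqwuv kfp
Hunk 3: at line 6 remove [bedo,jgfp,qqwuv] add [azv] -> 8 lines: xjzg ofrwe tlnd vjsix xskvt yzq azv kfp
Hunk 4: at line 4 remove [xskvt,yzq,azv] add [wawzf,tbtve] -> 7 lines: xjzg ofrwe tlnd vjsix wawzf tbtve kfp
Hunk 5: at line 2 remove [vjsix,wawzf] add [cpv,aemhr,bqbss] -> 8 lines: xjzg ofrwe tlnd cpv aemhr bqbss tbtve kfp
Hunk 6: at line 4 remove [aemhr,bqbss,tbtve] add [qtj] -> 6 lines: xjzg ofrwe tlnd cpv qtj kfp
Hunk 7: at line 1 remove [tlnd,cpv] add [oox] -> 5 lines: xjzg ofrwe oox qtj kfp
Final line 5: kfp

Answer: kfp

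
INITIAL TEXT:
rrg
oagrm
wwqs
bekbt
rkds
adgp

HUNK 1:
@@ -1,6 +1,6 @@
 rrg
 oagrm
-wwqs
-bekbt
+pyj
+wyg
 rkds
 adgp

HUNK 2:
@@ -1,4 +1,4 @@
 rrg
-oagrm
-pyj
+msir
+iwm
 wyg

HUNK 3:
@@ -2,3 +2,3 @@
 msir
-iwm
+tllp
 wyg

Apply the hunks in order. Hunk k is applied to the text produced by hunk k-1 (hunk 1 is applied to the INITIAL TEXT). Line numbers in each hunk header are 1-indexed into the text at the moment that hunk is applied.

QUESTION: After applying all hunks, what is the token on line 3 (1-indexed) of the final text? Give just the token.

Hunk 1: at line 1 remove [wwqs,bekbt] add [pyj,wyg] -> 6 lines: rrg oagrm pyj wyg rkds adgp
Hunk 2: at line 1 remove [oagrm,pyj] add [msir,iwm] -> 6 lines: rrg msir iwm wyg rkds adgp
Hunk 3: at line 2 remove [iwm] add [tllp] -> 6 lines: rrg msir tllp wyg rkds adgp
Final line 3: tllp

Answer: tllp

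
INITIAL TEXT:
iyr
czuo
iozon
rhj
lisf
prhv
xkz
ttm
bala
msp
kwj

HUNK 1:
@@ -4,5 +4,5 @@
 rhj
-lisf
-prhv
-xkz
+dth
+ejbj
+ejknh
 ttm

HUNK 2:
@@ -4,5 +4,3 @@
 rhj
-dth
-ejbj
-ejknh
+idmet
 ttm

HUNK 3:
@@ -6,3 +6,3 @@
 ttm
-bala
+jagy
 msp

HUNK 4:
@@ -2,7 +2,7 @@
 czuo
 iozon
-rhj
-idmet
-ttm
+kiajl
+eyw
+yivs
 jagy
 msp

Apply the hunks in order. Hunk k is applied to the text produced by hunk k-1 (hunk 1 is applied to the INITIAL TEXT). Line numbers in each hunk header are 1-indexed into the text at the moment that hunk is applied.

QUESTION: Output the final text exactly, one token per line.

Hunk 1: at line 4 remove [lisf,prhv,xkz] add [dth,ejbj,ejknh] -> 11 lines: iyr czuo iozon rhj dth ejbj ejknh ttm bala msp kwj
Hunk 2: at line 4 remove [dth,ejbj,ejknh] add [idmet] -> 9 lines: iyr czuo iozon rhj idmet ttm bala msp kwj
Hunk 3: at line 6 remove [bala] add [jagy] -> 9 lines: iyr czuo iozon rhj idmet ttm jagy msp kwj
Hunk 4: at line 2 remove [rhj,idmet,ttm] add [kiajl,eyw,yivs] -> 9 lines: iyr czuo iozon kiajl eyw yivs jagy msp kwj

Answer: iyr
czuo
iozon
kiajl
eyw
yivs
jagy
msp
kwj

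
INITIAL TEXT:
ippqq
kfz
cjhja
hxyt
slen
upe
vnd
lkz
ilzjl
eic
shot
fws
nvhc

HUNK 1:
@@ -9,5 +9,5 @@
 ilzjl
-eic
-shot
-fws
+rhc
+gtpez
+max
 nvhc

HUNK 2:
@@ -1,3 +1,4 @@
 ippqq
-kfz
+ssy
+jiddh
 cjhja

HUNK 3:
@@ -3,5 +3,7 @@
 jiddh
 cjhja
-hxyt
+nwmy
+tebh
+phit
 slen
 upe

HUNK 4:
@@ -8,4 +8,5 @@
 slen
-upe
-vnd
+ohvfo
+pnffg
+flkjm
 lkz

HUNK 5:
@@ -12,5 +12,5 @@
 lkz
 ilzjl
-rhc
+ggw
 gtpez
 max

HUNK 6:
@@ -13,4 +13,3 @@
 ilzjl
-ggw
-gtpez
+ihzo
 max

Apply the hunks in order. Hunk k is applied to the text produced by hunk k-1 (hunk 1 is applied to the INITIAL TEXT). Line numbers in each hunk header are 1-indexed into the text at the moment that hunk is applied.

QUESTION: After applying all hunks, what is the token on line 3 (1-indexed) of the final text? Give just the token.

Hunk 1: at line 9 remove [eic,shot,fws] add [rhc,gtpez,max] -> 13 lines: ippqq kfz cjhja hxyt slen upe vnd lkz ilzjl rhc gtpez max nvhc
Hunk 2: at line 1 remove [kfz] add [ssy,jiddh] -> 14 lines: ippqq ssy jiddh cjhja hxyt slen upe vnd lkz ilzjl rhc gtpez max nvhc
Hunk 3: at line 3 remove [hxyt] add [nwmy,tebh,phit] -> 16 lines: ippqq ssy jiddh cjhja nwmy tebh phit slen upe vnd lkz ilzjl rhc gtpez max nvhc
Hunk 4: at line 8 remove [upe,vnd] add [ohvfo,pnffg,flkjm] -> 17 lines: ippqq ssy jiddh cjhja nwmy tebh phit slen ohvfo pnffg flkjm lkz ilzjl rhc gtpez max nvhc
Hunk 5: at line 12 remove [rhc] add [ggw] -> 17 lines: ippqq ssy jiddh cjhja nwmy tebh phit slen ohvfo pnffg flkjm lkz ilzjl ggw gtpez max nvhc
Hunk 6: at line 13 remove [ggw,gtpez] add [ihzo] -> 16 lines: ippqq ssy jiddh cjhja nwmy tebh phit slen ohvfo pnffg flkjm lkz ilzjl ihzo max nvhc
Final line 3: jiddh

Answer: jiddh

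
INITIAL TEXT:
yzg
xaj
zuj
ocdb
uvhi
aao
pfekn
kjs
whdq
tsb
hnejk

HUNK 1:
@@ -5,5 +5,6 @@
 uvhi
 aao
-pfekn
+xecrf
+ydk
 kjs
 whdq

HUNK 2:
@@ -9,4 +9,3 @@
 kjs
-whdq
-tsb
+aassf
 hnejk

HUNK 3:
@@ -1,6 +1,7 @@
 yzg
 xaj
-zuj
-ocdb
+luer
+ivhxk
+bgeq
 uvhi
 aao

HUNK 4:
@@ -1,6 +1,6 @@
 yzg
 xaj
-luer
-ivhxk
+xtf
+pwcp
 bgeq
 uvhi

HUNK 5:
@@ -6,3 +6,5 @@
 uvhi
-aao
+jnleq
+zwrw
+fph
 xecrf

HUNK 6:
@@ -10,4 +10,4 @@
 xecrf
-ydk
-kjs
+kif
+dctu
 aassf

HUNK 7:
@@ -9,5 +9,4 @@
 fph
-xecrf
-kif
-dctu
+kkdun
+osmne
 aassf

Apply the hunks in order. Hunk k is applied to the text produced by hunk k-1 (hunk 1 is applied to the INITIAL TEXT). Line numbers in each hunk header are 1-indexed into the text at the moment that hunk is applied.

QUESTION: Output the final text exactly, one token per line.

Answer: yzg
xaj
xtf
pwcp
bgeq
uvhi
jnleq
zwrw
fph
kkdun
osmne
aassf
hnejk

Derivation:
Hunk 1: at line 5 remove [pfekn] add [xecrf,ydk] -> 12 lines: yzg xaj zuj ocdb uvhi aao xecrf ydk kjs whdq tsb hnejk
Hunk 2: at line 9 remove [whdq,tsb] add [aassf] -> 11 lines: yzg xaj zuj ocdb uvhi aao xecrf ydk kjs aassf hnejk
Hunk 3: at line 1 remove [zuj,ocdb] add [luer,ivhxk,bgeq] -> 12 lines: yzg xaj luer ivhxk bgeq uvhi aao xecrf ydk kjs aassf hnejk
Hunk 4: at line 1 remove [luer,ivhxk] add [xtf,pwcp] -> 12 lines: yzg xaj xtf pwcp bgeq uvhi aao xecrf ydk kjs aassf hnejk
Hunk 5: at line 6 remove [aao] add [jnleq,zwrw,fph] -> 14 lines: yzg xaj xtf pwcp bgeq uvhi jnleq zwrw fph xecrf ydk kjs aassf hnejk
Hunk 6: at line 10 remove [ydk,kjs] add [kif,dctu] -> 14 lines: yzg xaj xtf pwcp bgeq uvhi jnleq zwrw fph xecrf kif dctu aassf hnejk
Hunk 7: at line 9 remove [xecrf,kif,dctu] add [kkdun,osmne] -> 13 lines: yzg xaj xtf pwcp bgeq uvhi jnleq zwrw fph kkdun osmne aassf hnejk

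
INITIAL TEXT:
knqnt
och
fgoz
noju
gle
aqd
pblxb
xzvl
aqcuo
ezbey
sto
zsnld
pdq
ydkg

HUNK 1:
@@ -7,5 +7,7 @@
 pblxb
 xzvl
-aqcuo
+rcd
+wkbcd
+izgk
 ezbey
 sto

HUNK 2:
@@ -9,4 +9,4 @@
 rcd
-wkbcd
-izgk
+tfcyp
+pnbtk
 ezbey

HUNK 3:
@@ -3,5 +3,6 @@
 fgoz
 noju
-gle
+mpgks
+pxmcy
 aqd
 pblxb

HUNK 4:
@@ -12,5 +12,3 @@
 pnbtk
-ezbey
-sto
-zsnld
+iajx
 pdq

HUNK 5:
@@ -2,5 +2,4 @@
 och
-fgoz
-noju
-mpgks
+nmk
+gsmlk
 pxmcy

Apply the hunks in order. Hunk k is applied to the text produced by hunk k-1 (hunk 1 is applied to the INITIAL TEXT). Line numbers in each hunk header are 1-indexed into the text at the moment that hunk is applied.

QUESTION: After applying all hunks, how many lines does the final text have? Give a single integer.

Answer: 14

Derivation:
Hunk 1: at line 7 remove [aqcuo] add [rcd,wkbcd,izgk] -> 16 lines: knqnt och fgoz noju gle aqd pblxb xzvl rcd wkbcd izgk ezbey sto zsnld pdq ydkg
Hunk 2: at line 9 remove [wkbcd,izgk] add [tfcyp,pnbtk] -> 16 lines: knqnt och fgoz noju gle aqd pblxb xzvl rcd tfcyp pnbtk ezbey sto zsnld pdq ydkg
Hunk 3: at line 3 remove [gle] add [mpgks,pxmcy] -> 17 lines: knqnt och fgoz noju mpgks pxmcy aqd pblxb xzvl rcd tfcyp pnbtk ezbey sto zsnld pdq ydkg
Hunk 4: at line 12 remove [ezbey,sto,zsnld] add [iajx] -> 15 lines: knqnt och fgoz noju mpgks pxmcy aqd pblxb xzvl rcd tfcyp pnbtk iajx pdq ydkg
Hunk 5: at line 2 remove [fgoz,noju,mpgks] add [nmk,gsmlk] -> 14 lines: knqnt och nmk gsmlk pxmcy aqd pblxb xzvl rcd tfcyp pnbtk iajx pdq ydkg
Final line count: 14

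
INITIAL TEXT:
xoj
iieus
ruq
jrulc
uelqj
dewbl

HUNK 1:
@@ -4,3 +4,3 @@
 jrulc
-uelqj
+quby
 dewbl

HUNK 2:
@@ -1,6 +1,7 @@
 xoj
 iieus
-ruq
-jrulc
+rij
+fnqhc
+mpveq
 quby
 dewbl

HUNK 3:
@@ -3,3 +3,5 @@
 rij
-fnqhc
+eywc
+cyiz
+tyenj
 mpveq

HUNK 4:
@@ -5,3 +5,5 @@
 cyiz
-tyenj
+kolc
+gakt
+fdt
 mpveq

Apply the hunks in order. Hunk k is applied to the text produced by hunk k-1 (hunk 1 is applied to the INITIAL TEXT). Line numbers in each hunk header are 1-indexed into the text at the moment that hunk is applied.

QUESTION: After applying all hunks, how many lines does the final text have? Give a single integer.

Hunk 1: at line 4 remove [uelqj] add [quby] -> 6 lines: xoj iieus ruq jrulc quby dewbl
Hunk 2: at line 1 remove [ruq,jrulc] add [rij,fnqhc,mpveq] -> 7 lines: xoj iieus rij fnqhc mpveq quby dewbl
Hunk 3: at line 3 remove [fnqhc] add [eywc,cyiz,tyenj] -> 9 lines: xoj iieus rij eywc cyiz tyenj mpveq quby dewbl
Hunk 4: at line 5 remove [tyenj] add [kolc,gakt,fdt] -> 11 lines: xoj iieus rij eywc cyiz kolc gakt fdt mpveq quby dewbl
Final line count: 11

Answer: 11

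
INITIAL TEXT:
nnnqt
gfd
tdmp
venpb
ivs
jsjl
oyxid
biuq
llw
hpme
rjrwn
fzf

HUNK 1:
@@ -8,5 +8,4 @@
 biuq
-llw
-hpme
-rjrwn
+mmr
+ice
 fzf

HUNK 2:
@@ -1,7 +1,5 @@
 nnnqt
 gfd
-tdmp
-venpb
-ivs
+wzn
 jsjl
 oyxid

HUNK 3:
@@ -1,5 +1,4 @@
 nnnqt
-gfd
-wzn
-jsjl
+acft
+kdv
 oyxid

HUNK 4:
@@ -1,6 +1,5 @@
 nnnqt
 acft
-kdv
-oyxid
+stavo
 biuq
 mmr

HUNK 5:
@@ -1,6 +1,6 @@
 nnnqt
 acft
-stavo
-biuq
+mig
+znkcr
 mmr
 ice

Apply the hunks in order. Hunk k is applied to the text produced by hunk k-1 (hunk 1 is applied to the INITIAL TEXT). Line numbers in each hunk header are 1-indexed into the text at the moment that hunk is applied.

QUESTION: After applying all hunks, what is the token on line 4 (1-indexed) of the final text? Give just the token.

Hunk 1: at line 8 remove [llw,hpme,rjrwn] add [mmr,ice] -> 11 lines: nnnqt gfd tdmp venpb ivs jsjl oyxid biuq mmr ice fzf
Hunk 2: at line 1 remove [tdmp,venpb,ivs] add [wzn] -> 9 lines: nnnqt gfd wzn jsjl oyxid biuq mmr ice fzf
Hunk 3: at line 1 remove [gfd,wzn,jsjl] add [acft,kdv] -> 8 lines: nnnqt acft kdv oyxid biuq mmr ice fzf
Hunk 4: at line 1 remove [kdv,oyxid] add [stavo] -> 7 lines: nnnqt acft stavo biuq mmr ice fzf
Hunk 5: at line 1 remove [stavo,biuq] add [mig,znkcr] -> 7 lines: nnnqt acft mig znkcr mmr ice fzf
Final line 4: znkcr

Answer: znkcr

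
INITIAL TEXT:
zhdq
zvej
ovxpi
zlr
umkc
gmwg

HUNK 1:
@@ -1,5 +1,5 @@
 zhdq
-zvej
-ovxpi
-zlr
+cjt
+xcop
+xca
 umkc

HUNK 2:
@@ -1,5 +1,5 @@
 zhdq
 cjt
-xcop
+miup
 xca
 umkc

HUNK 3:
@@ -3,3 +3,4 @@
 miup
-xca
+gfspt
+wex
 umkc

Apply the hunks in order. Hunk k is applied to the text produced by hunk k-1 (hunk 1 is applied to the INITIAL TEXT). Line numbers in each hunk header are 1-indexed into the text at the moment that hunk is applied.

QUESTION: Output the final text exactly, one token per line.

Hunk 1: at line 1 remove [zvej,ovxpi,zlr] add [cjt,xcop,xca] -> 6 lines: zhdq cjt xcop xca umkc gmwg
Hunk 2: at line 1 remove [xcop] add [miup] -> 6 lines: zhdq cjt miup xca umkc gmwg
Hunk 3: at line 3 remove [xca] add [gfspt,wex] -> 7 lines: zhdq cjt miup gfspt wex umkc gmwg

Answer: zhdq
cjt
miup
gfspt
wex
umkc
gmwg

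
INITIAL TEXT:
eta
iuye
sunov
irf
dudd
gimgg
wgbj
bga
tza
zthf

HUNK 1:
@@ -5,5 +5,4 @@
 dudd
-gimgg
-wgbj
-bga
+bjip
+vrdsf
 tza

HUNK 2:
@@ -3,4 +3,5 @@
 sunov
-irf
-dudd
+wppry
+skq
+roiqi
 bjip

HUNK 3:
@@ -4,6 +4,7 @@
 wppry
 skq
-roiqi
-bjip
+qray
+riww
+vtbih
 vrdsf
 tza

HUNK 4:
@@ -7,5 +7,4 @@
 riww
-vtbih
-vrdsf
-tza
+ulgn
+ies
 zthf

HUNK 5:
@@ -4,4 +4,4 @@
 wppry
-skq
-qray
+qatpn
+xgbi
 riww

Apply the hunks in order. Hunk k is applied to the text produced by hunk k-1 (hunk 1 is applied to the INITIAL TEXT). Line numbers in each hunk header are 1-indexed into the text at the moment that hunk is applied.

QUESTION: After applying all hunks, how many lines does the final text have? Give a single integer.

Answer: 10

Derivation:
Hunk 1: at line 5 remove [gimgg,wgbj,bga] add [bjip,vrdsf] -> 9 lines: eta iuye sunov irf dudd bjip vrdsf tza zthf
Hunk 2: at line 3 remove [irf,dudd] add [wppry,skq,roiqi] -> 10 lines: eta iuye sunov wppry skq roiqi bjip vrdsf tza zthf
Hunk 3: at line 4 remove [roiqi,bjip] add [qray,riww,vtbih] -> 11 lines: eta iuye sunov wppry skq qray riww vtbih vrdsf tza zthf
Hunk 4: at line 7 remove [vtbih,vrdsf,tza] add [ulgn,ies] -> 10 lines: eta iuye sunov wppry skq qray riww ulgn ies zthf
Hunk 5: at line 4 remove [skq,qray] add [qatpn,xgbi] -> 10 lines: eta iuye sunov wppry qatpn xgbi riww ulgn ies zthf
Final line count: 10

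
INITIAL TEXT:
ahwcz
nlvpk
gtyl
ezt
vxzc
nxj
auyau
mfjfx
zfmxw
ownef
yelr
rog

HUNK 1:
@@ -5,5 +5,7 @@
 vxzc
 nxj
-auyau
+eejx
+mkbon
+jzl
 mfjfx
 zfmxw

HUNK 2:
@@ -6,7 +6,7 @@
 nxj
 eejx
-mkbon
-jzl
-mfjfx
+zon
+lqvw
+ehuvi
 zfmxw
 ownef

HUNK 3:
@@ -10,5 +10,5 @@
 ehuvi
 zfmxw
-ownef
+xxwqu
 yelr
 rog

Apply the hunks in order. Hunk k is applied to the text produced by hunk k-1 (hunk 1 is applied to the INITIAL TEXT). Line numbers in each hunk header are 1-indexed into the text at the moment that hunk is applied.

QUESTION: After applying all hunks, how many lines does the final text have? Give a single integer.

Hunk 1: at line 5 remove [auyau] add [eejx,mkbon,jzl] -> 14 lines: ahwcz nlvpk gtyl ezt vxzc nxj eejx mkbon jzl mfjfx zfmxw ownef yelr rog
Hunk 2: at line 6 remove [mkbon,jzl,mfjfx] add [zon,lqvw,ehuvi] -> 14 lines: ahwcz nlvpk gtyl ezt vxzc nxj eejx zon lqvw ehuvi zfmxw ownef yelr rog
Hunk 3: at line 10 remove [ownef] add [xxwqu] -> 14 lines: ahwcz nlvpk gtyl ezt vxzc nxj eejx zon lqvw ehuvi zfmxw xxwqu yelr rog
Final line count: 14

Answer: 14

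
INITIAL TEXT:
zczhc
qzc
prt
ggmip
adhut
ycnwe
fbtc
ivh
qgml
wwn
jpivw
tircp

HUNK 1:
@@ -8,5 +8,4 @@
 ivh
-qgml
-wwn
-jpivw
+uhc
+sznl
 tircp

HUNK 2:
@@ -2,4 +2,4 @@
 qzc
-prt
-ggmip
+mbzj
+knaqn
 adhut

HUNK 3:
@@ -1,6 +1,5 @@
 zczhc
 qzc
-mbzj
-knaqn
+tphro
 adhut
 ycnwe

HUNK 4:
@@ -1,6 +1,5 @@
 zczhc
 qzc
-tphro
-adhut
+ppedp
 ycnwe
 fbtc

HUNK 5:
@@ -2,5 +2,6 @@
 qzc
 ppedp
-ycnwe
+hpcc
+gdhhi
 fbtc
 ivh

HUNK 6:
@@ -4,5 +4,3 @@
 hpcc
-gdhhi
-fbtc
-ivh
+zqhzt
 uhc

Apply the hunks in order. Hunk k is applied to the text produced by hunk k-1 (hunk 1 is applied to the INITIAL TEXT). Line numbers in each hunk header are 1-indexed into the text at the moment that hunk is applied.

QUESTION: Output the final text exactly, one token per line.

Hunk 1: at line 8 remove [qgml,wwn,jpivw] add [uhc,sznl] -> 11 lines: zczhc qzc prt ggmip adhut ycnwe fbtc ivh uhc sznl tircp
Hunk 2: at line 2 remove [prt,ggmip] add [mbzj,knaqn] -> 11 lines: zczhc qzc mbzj knaqn adhut ycnwe fbtc ivh uhc sznl tircp
Hunk 3: at line 1 remove [mbzj,knaqn] add [tphro] -> 10 lines: zczhc qzc tphro adhut ycnwe fbtc ivh uhc sznl tircp
Hunk 4: at line 1 remove [tphro,adhut] add [ppedp] -> 9 lines: zczhc qzc ppedp ycnwe fbtc ivh uhc sznl tircp
Hunk 5: at line 2 remove [ycnwe] add [hpcc,gdhhi] -> 10 lines: zczhc qzc ppedp hpcc gdhhi fbtc ivh uhc sznl tircp
Hunk 6: at line 4 remove [gdhhi,fbtc,ivh] add [zqhzt] -> 8 lines: zczhc qzc ppedp hpcc zqhzt uhc sznl tircp

Answer: zczhc
qzc
ppedp
hpcc
zqhzt
uhc
sznl
tircp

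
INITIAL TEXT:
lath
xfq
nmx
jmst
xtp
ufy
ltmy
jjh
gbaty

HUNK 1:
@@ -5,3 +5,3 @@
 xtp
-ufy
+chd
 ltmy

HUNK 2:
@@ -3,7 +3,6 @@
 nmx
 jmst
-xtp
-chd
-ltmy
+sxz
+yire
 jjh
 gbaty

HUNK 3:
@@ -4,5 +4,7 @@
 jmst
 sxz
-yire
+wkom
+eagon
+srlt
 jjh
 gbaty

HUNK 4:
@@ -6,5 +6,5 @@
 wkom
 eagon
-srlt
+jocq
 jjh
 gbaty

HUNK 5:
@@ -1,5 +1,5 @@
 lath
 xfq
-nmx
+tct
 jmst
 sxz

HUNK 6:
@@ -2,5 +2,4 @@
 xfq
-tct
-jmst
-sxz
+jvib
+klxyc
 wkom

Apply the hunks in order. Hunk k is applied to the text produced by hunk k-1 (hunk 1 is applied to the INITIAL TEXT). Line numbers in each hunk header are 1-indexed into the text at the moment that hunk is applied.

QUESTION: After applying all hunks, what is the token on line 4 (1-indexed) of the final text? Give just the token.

Answer: klxyc

Derivation:
Hunk 1: at line 5 remove [ufy] add [chd] -> 9 lines: lath xfq nmx jmst xtp chd ltmy jjh gbaty
Hunk 2: at line 3 remove [xtp,chd,ltmy] add [sxz,yire] -> 8 lines: lath xfq nmx jmst sxz yire jjh gbaty
Hunk 3: at line 4 remove [yire] add [wkom,eagon,srlt] -> 10 lines: lath xfq nmx jmst sxz wkom eagon srlt jjh gbaty
Hunk 4: at line 6 remove [srlt] add [jocq] -> 10 lines: lath xfq nmx jmst sxz wkom eagon jocq jjh gbaty
Hunk 5: at line 1 remove [nmx] add [tct] -> 10 lines: lath xfq tct jmst sxz wkom eagon jocq jjh gbaty
Hunk 6: at line 2 remove [tct,jmst,sxz] add [jvib,klxyc] -> 9 lines: lath xfq jvib klxyc wkom eagon jocq jjh gbaty
Final line 4: klxyc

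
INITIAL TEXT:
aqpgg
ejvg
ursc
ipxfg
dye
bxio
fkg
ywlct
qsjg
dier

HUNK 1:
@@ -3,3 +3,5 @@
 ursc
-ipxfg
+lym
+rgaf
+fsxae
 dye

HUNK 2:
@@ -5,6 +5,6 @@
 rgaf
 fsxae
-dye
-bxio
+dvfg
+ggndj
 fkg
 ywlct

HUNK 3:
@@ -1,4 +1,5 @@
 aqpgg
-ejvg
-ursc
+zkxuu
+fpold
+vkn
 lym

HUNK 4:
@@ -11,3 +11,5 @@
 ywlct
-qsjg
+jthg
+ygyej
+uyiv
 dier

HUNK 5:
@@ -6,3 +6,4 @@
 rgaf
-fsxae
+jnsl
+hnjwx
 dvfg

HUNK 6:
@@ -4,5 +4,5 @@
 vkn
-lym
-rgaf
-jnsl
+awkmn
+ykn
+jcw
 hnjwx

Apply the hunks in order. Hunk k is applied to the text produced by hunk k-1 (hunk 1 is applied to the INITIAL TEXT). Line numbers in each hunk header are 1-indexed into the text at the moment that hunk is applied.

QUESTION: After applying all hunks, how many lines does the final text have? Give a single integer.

Answer: 16

Derivation:
Hunk 1: at line 3 remove [ipxfg] add [lym,rgaf,fsxae] -> 12 lines: aqpgg ejvg ursc lym rgaf fsxae dye bxio fkg ywlct qsjg dier
Hunk 2: at line 5 remove [dye,bxio] add [dvfg,ggndj] -> 12 lines: aqpgg ejvg ursc lym rgaf fsxae dvfg ggndj fkg ywlct qsjg dier
Hunk 3: at line 1 remove [ejvg,ursc] add [zkxuu,fpold,vkn] -> 13 lines: aqpgg zkxuu fpold vkn lym rgaf fsxae dvfg ggndj fkg ywlct qsjg dier
Hunk 4: at line 11 remove [qsjg] add [jthg,ygyej,uyiv] -> 15 lines: aqpgg zkxuu fpold vkn lym rgaf fsxae dvfg ggndj fkg ywlct jthg ygyej uyiv dier
Hunk 5: at line 6 remove [fsxae] add [jnsl,hnjwx] -> 16 lines: aqpgg zkxuu fpold vkn lym rgaf jnsl hnjwx dvfg ggndj fkg ywlct jthg ygyej uyiv dier
Hunk 6: at line 4 remove [lym,rgaf,jnsl] add [awkmn,ykn,jcw] -> 16 lines: aqpgg zkxuu fpold vkn awkmn ykn jcw hnjwx dvfg ggndj fkg ywlct jthg ygyej uyiv dier
Final line count: 16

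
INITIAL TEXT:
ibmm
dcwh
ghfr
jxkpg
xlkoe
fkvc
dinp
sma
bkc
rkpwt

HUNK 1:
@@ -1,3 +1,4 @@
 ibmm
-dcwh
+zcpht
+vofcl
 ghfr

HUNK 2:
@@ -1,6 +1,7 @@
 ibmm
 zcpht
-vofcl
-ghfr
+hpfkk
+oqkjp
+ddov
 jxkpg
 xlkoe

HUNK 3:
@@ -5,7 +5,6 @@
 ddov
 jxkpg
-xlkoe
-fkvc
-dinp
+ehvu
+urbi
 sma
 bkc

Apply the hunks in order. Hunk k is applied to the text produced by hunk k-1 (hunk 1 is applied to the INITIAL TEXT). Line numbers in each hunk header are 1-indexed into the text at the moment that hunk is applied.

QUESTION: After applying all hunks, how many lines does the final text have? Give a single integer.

Answer: 11

Derivation:
Hunk 1: at line 1 remove [dcwh] add [zcpht,vofcl] -> 11 lines: ibmm zcpht vofcl ghfr jxkpg xlkoe fkvc dinp sma bkc rkpwt
Hunk 2: at line 1 remove [vofcl,ghfr] add [hpfkk,oqkjp,ddov] -> 12 lines: ibmm zcpht hpfkk oqkjp ddov jxkpg xlkoe fkvc dinp sma bkc rkpwt
Hunk 3: at line 5 remove [xlkoe,fkvc,dinp] add [ehvu,urbi] -> 11 lines: ibmm zcpht hpfkk oqkjp ddov jxkpg ehvu urbi sma bkc rkpwt
Final line count: 11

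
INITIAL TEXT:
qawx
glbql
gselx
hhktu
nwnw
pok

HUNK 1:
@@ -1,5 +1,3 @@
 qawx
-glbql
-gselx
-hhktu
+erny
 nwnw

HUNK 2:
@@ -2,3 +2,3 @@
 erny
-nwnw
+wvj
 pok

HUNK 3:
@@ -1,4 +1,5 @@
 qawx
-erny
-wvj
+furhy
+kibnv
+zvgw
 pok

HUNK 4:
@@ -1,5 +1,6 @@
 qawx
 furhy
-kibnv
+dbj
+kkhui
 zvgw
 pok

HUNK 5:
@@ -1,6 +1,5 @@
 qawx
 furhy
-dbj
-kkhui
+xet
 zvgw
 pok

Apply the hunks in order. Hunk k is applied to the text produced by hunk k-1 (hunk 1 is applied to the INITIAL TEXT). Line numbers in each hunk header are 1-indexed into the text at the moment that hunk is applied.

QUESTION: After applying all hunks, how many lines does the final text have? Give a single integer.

Hunk 1: at line 1 remove [glbql,gselx,hhktu] add [erny] -> 4 lines: qawx erny nwnw pok
Hunk 2: at line 2 remove [nwnw] add [wvj] -> 4 lines: qawx erny wvj pok
Hunk 3: at line 1 remove [erny,wvj] add [furhy,kibnv,zvgw] -> 5 lines: qawx furhy kibnv zvgw pok
Hunk 4: at line 1 remove [kibnv] add [dbj,kkhui] -> 6 lines: qawx furhy dbj kkhui zvgw pok
Hunk 5: at line 1 remove [dbj,kkhui] add [xet] -> 5 lines: qawx furhy xet zvgw pok
Final line count: 5

Answer: 5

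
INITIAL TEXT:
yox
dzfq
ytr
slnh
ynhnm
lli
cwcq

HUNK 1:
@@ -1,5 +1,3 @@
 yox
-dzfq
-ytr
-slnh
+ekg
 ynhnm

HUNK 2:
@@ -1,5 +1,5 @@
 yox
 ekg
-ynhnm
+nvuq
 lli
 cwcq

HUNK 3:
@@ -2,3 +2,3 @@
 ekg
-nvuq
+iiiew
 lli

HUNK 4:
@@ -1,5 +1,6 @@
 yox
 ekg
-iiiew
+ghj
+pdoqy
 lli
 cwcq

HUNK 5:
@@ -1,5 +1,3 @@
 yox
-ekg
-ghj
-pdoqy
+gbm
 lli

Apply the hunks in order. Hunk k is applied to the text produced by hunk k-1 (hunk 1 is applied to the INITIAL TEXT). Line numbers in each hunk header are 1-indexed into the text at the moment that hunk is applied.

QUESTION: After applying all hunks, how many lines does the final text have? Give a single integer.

Answer: 4

Derivation:
Hunk 1: at line 1 remove [dzfq,ytr,slnh] add [ekg] -> 5 lines: yox ekg ynhnm lli cwcq
Hunk 2: at line 1 remove [ynhnm] add [nvuq] -> 5 lines: yox ekg nvuq lli cwcq
Hunk 3: at line 2 remove [nvuq] add [iiiew] -> 5 lines: yox ekg iiiew lli cwcq
Hunk 4: at line 1 remove [iiiew] add [ghj,pdoqy] -> 6 lines: yox ekg ghj pdoqy lli cwcq
Hunk 5: at line 1 remove [ekg,ghj,pdoqy] add [gbm] -> 4 lines: yox gbm lli cwcq
Final line count: 4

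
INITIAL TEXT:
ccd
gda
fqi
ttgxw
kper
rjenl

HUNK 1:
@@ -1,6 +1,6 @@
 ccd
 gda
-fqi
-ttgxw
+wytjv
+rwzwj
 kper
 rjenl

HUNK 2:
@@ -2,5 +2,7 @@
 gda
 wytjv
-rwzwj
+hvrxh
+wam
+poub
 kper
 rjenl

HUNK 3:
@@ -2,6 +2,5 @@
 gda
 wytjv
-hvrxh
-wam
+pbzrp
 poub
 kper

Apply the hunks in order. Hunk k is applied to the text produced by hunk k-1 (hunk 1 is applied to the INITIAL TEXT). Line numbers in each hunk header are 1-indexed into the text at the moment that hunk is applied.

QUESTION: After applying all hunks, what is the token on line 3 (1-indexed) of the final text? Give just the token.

Answer: wytjv

Derivation:
Hunk 1: at line 1 remove [fqi,ttgxw] add [wytjv,rwzwj] -> 6 lines: ccd gda wytjv rwzwj kper rjenl
Hunk 2: at line 2 remove [rwzwj] add [hvrxh,wam,poub] -> 8 lines: ccd gda wytjv hvrxh wam poub kper rjenl
Hunk 3: at line 2 remove [hvrxh,wam] add [pbzrp] -> 7 lines: ccd gda wytjv pbzrp poub kper rjenl
Final line 3: wytjv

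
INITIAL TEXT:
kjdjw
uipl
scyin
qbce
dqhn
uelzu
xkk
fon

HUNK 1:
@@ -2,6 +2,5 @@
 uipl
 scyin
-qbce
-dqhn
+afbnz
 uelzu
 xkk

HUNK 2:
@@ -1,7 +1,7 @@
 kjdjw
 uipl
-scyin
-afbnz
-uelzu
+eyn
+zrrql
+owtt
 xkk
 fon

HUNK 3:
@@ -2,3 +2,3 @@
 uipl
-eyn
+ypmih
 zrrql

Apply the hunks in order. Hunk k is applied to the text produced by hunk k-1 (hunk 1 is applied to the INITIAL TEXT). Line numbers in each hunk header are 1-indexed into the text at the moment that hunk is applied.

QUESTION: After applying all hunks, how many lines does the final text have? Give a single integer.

Answer: 7

Derivation:
Hunk 1: at line 2 remove [qbce,dqhn] add [afbnz] -> 7 lines: kjdjw uipl scyin afbnz uelzu xkk fon
Hunk 2: at line 1 remove [scyin,afbnz,uelzu] add [eyn,zrrql,owtt] -> 7 lines: kjdjw uipl eyn zrrql owtt xkk fon
Hunk 3: at line 2 remove [eyn] add [ypmih] -> 7 lines: kjdjw uipl ypmih zrrql owtt xkk fon
Final line count: 7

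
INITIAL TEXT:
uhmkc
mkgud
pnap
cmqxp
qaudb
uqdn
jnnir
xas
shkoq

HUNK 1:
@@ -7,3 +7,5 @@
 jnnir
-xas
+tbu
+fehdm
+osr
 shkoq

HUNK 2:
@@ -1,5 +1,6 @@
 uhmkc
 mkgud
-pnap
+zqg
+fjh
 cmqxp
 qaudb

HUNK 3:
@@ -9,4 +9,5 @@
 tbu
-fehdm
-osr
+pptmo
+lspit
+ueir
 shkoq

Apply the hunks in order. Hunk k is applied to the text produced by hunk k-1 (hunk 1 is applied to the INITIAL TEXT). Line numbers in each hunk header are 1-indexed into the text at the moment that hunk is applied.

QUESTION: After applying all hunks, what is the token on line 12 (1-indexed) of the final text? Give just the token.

Hunk 1: at line 7 remove [xas] add [tbu,fehdm,osr] -> 11 lines: uhmkc mkgud pnap cmqxp qaudb uqdn jnnir tbu fehdm osr shkoq
Hunk 2: at line 1 remove [pnap] add [zqg,fjh] -> 12 lines: uhmkc mkgud zqg fjh cmqxp qaudb uqdn jnnir tbu fehdm osr shkoq
Hunk 3: at line 9 remove [fehdm,osr] add [pptmo,lspit,ueir] -> 13 lines: uhmkc mkgud zqg fjh cmqxp qaudb uqdn jnnir tbu pptmo lspit ueir shkoq
Final line 12: ueir

Answer: ueir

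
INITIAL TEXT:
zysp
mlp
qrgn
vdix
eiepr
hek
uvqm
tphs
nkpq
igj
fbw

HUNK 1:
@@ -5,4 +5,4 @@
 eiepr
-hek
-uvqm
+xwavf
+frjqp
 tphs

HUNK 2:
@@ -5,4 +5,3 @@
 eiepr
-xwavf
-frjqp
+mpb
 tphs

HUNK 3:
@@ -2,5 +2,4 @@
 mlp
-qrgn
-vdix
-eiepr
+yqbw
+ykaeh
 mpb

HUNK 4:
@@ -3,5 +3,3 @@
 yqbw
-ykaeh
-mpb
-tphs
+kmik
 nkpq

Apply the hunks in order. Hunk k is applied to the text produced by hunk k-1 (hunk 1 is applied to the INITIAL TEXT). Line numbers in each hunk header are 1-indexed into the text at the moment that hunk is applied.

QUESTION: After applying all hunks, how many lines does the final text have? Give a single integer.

Hunk 1: at line 5 remove [hek,uvqm] add [xwavf,frjqp] -> 11 lines: zysp mlp qrgn vdix eiepr xwavf frjqp tphs nkpq igj fbw
Hunk 2: at line 5 remove [xwavf,frjqp] add [mpb] -> 10 lines: zysp mlp qrgn vdix eiepr mpb tphs nkpq igj fbw
Hunk 3: at line 2 remove [qrgn,vdix,eiepr] add [yqbw,ykaeh] -> 9 lines: zysp mlp yqbw ykaeh mpb tphs nkpq igj fbw
Hunk 4: at line 3 remove [ykaeh,mpb,tphs] add [kmik] -> 7 lines: zysp mlp yqbw kmik nkpq igj fbw
Final line count: 7

Answer: 7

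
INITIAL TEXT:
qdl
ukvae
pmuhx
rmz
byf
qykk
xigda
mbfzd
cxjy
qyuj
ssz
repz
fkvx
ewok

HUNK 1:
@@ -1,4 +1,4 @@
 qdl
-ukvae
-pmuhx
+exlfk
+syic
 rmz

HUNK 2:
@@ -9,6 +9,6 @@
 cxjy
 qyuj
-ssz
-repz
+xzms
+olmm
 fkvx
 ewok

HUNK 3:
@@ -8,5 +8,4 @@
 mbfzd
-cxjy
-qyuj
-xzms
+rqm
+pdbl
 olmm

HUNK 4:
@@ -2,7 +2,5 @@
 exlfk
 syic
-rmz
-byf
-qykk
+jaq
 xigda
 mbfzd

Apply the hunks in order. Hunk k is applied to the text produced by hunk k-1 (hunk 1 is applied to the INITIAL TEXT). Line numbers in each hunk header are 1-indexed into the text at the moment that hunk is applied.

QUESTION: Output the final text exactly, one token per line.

Answer: qdl
exlfk
syic
jaq
xigda
mbfzd
rqm
pdbl
olmm
fkvx
ewok

Derivation:
Hunk 1: at line 1 remove [ukvae,pmuhx] add [exlfk,syic] -> 14 lines: qdl exlfk syic rmz byf qykk xigda mbfzd cxjy qyuj ssz repz fkvx ewok
Hunk 2: at line 9 remove [ssz,repz] add [xzms,olmm] -> 14 lines: qdl exlfk syic rmz byf qykk xigda mbfzd cxjy qyuj xzms olmm fkvx ewok
Hunk 3: at line 8 remove [cxjy,qyuj,xzms] add [rqm,pdbl] -> 13 lines: qdl exlfk syic rmz byf qykk xigda mbfzd rqm pdbl olmm fkvx ewok
Hunk 4: at line 2 remove [rmz,byf,qykk] add [jaq] -> 11 lines: qdl exlfk syic jaq xigda mbfzd rqm pdbl olmm fkvx ewok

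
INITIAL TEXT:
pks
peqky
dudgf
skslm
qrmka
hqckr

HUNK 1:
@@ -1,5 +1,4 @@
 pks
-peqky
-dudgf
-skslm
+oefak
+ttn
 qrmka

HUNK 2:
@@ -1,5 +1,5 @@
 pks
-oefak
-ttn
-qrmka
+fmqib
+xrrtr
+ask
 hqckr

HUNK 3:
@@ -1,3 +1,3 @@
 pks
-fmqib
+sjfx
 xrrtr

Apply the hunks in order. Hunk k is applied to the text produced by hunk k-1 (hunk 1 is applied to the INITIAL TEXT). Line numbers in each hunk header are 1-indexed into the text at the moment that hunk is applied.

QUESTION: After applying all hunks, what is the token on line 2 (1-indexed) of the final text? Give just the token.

Answer: sjfx

Derivation:
Hunk 1: at line 1 remove [peqky,dudgf,skslm] add [oefak,ttn] -> 5 lines: pks oefak ttn qrmka hqckr
Hunk 2: at line 1 remove [oefak,ttn,qrmka] add [fmqib,xrrtr,ask] -> 5 lines: pks fmqib xrrtr ask hqckr
Hunk 3: at line 1 remove [fmqib] add [sjfx] -> 5 lines: pks sjfx xrrtr ask hqckr
Final line 2: sjfx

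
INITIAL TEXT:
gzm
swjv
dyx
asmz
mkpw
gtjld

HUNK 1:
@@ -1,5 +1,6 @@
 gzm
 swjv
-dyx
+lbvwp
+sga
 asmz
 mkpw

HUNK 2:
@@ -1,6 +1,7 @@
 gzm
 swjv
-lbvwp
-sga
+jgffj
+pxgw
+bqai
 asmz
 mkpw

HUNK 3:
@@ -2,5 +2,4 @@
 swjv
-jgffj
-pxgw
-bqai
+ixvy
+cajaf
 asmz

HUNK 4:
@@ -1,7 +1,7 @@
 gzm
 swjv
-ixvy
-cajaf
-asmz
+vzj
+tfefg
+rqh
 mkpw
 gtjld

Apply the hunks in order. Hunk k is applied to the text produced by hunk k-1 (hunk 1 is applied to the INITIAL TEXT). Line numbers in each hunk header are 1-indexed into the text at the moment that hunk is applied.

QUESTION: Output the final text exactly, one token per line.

Hunk 1: at line 1 remove [dyx] add [lbvwp,sga] -> 7 lines: gzm swjv lbvwp sga asmz mkpw gtjld
Hunk 2: at line 1 remove [lbvwp,sga] add [jgffj,pxgw,bqai] -> 8 lines: gzm swjv jgffj pxgw bqai asmz mkpw gtjld
Hunk 3: at line 2 remove [jgffj,pxgw,bqai] add [ixvy,cajaf] -> 7 lines: gzm swjv ixvy cajaf asmz mkpw gtjld
Hunk 4: at line 1 remove [ixvy,cajaf,asmz] add [vzj,tfefg,rqh] -> 7 lines: gzm swjv vzj tfefg rqh mkpw gtjld

Answer: gzm
swjv
vzj
tfefg
rqh
mkpw
gtjld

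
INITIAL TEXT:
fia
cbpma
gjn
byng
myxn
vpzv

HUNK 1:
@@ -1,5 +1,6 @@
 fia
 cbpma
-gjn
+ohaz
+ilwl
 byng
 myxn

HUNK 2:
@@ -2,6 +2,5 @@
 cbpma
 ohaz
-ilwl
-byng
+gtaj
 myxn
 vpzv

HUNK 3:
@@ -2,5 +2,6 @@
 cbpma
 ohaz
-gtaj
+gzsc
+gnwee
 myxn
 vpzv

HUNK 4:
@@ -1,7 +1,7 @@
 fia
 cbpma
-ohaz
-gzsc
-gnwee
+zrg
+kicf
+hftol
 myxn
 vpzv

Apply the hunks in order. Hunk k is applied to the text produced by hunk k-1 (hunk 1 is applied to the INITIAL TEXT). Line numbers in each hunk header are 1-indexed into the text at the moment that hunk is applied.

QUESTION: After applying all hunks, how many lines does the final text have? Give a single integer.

Hunk 1: at line 1 remove [gjn] add [ohaz,ilwl] -> 7 lines: fia cbpma ohaz ilwl byng myxn vpzv
Hunk 2: at line 2 remove [ilwl,byng] add [gtaj] -> 6 lines: fia cbpma ohaz gtaj myxn vpzv
Hunk 3: at line 2 remove [gtaj] add [gzsc,gnwee] -> 7 lines: fia cbpma ohaz gzsc gnwee myxn vpzv
Hunk 4: at line 1 remove [ohaz,gzsc,gnwee] add [zrg,kicf,hftol] -> 7 lines: fia cbpma zrg kicf hftol myxn vpzv
Final line count: 7

Answer: 7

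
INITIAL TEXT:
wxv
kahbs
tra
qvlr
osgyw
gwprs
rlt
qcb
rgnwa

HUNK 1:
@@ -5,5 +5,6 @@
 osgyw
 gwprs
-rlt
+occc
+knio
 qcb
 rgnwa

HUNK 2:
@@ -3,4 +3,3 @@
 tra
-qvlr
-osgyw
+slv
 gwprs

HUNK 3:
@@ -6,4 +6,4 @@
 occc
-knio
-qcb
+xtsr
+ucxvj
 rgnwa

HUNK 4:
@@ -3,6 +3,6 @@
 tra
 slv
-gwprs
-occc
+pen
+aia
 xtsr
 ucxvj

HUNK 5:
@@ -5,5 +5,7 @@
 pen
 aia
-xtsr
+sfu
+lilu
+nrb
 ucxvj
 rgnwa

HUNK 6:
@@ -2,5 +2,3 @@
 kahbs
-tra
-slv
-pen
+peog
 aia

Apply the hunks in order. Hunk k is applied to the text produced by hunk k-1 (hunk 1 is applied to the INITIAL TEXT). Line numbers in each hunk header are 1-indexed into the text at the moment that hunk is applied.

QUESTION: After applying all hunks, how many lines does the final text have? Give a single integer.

Answer: 9

Derivation:
Hunk 1: at line 5 remove [rlt] add [occc,knio] -> 10 lines: wxv kahbs tra qvlr osgyw gwprs occc knio qcb rgnwa
Hunk 2: at line 3 remove [qvlr,osgyw] add [slv] -> 9 lines: wxv kahbs tra slv gwprs occc knio qcb rgnwa
Hunk 3: at line 6 remove [knio,qcb] add [xtsr,ucxvj] -> 9 lines: wxv kahbs tra slv gwprs occc xtsr ucxvj rgnwa
Hunk 4: at line 3 remove [gwprs,occc] add [pen,aia] -> 9 lines: wxv kahbs tra slv pen aia xtsr ucxvj rgnwa
Hunk 5: at line 5 remove [xtsr] add [sfu,lilu,nrb] -> 11 lines: wxv kahbs tra slv pen aia sfu lilu nrb ucxvj rgnwa
Hunk 6: at line 2 remove [tra,slv,pen] add [peog] -> 9 lines: wxv kahbs peog aia sfu lilu nrb ucxvj rgnwa
Final line count: 9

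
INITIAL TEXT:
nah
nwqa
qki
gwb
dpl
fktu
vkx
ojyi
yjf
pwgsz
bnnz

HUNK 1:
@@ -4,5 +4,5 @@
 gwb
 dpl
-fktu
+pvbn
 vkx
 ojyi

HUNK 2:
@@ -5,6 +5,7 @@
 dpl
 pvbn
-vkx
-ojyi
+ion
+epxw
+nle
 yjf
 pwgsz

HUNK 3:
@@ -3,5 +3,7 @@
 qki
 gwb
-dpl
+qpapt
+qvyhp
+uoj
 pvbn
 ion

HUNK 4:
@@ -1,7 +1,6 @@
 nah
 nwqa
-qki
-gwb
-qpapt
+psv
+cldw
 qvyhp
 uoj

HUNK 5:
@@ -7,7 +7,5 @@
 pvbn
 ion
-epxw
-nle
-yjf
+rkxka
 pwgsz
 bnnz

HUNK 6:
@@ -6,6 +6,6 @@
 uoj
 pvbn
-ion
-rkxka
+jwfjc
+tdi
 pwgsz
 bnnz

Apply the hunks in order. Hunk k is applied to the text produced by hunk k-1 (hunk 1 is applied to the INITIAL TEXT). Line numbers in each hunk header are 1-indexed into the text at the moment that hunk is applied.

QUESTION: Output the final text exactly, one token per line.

Answer: nah
nwqa
psv
cldw
qvyhp
uoj
pvbn
jwfjc
tdi
pwgsz
bnnz

Derivation:
Hunk 1: at line 4 remove [fktu] add [pvbn] -> 11 lines: nah nwqa qki gwb dpl pvbn vkx ojyi yjf pwgsz bnnz
Hunk 2: at line 5 remove [vkx,ojyi] add [ion,epxw,nle] -> 12 lines: nah nwqa qki gwb dpl pvbn ion epxw nle yjf pwgsz bnnz
Hunk 3: at line 3 remove [dpl] add [qpapt,qvyhp,uoj] -> 14 lines: nah nwqa qki gwb qpapt qvyhp uoj pvbn ion epxw nle yjf pwgsz bnnz
Hunk 4: at line 1 remove [qki,gwb,qpapt] add [psv,cldw] -> 13 lines: nah nwqa psv cldw qvyhp uoj pvbn ion epxw nle yjf pwgsz bnnz
Hunk 5: at line 7 remove [epxw,nle,yjf] add [rkxka] -> 11 lines: nah nwqa psv cldw qvyhp uoj pvbn ion rkxka pwgsz bnnz
Hunk 6: at line 6 remove [ion,rkxka] add [jwfjc,tdi] -> 11 lines: nah nwqa psv cldw qvyhp uoj pvbn jwfjc tdi pwgsz bnnz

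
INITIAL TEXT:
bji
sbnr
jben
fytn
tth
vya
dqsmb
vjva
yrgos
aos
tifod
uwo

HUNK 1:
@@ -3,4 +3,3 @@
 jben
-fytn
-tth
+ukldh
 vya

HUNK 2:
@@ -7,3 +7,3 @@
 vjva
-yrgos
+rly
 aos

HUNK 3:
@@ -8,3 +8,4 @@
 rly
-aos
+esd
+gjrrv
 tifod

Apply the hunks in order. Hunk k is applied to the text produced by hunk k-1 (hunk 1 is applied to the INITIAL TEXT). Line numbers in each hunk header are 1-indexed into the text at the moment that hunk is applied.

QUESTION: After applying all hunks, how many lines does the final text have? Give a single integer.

Answer: 12

Derivation:
Hunk 1: at line 3 remove [fytn,tth] add [ukldh] -> 11 lines: bji sbnr jben ukldh vya dqsmb vjva yrgos aos tifod uwo
Hunk 2: at line 7 remove [yrgos] add [rly] -> 11 lines: bji sbnr jben ukldh vya dqsmb vjva rly aos tifod uwo
Hunk 3: at line 8 remove [aos] add [esd,gjrrv] -> 12 lines: bji sbnr jben ukldh vya dqsmb vjva rly esd gjrrv tifod uwo
Final line count: 12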